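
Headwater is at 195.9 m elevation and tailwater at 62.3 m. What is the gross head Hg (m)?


Hg = 195.9 - 62.3 = 133.6000 m


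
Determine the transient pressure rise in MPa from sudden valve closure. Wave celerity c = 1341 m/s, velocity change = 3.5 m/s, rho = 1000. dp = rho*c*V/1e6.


dp = 1000 * 1341 * 3.5 / 1e6 = 4.6935 MPa


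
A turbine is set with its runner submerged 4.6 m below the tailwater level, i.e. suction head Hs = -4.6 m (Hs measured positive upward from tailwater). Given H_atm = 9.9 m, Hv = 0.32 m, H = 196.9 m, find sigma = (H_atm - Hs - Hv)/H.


sigma = (9.9 - (-4.6) - 0.32) / 196.9 = 0.0720


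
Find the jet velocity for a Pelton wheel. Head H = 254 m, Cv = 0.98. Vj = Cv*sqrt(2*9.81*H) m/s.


Vj = 0.98 * sqrt(2*9.81*254) = 69.1819 m/s


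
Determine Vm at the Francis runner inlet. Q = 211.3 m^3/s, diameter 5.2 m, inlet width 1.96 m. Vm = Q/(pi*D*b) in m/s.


Vm = 211.3 / (pi * 5.2 * 1.96) = 6.5992 m/s


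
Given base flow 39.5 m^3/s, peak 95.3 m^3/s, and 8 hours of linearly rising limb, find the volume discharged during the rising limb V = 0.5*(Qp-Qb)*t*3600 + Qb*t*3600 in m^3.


V = 0.5*(95.3 - 39.5)*8*3600 + 39.5*8*3600 = 1.9411e+06 m^3


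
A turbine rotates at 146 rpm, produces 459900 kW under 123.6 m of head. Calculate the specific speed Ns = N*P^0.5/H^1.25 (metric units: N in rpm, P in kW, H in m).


Ns = 146 * 459900^0.5 / 123.6^1.25 = 240.2489


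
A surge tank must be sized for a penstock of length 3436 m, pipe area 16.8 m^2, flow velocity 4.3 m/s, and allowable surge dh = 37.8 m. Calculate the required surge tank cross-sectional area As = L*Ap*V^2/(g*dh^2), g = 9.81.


As = 3436 * 16.8 * 4.3^2 / (9.81 * 37.8^2) = 76.1459 m^2


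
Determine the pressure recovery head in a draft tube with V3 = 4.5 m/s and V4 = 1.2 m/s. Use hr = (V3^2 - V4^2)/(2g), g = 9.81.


hr = (4.5^2 - 1.2^2) / (2*9.81) = 0.9587 m


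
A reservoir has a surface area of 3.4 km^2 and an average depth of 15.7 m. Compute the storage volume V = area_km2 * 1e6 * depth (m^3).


V = 3.4 * 1e6 * 15.7 = 5.3380e+07 m^3


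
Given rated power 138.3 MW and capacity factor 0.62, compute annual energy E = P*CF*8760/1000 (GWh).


E = 138.3 * 0.62 * 8760 / 1000 = 751.1350 GWh


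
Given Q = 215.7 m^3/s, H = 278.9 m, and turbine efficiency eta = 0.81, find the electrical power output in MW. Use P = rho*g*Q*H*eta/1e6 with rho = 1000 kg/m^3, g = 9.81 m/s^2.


P = 1000 * 9.81 * 215.7 * 278.9 * 0.81 / 1e6 = 478.0273 MW


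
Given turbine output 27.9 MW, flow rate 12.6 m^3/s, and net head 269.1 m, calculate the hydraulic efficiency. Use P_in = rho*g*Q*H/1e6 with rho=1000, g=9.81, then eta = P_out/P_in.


P_in = 1000 * 9.81 * 12.6 * 269.1 / 1e6 = 33.2624 MW
eta = 27.9 / 33.2624 = 0.8388


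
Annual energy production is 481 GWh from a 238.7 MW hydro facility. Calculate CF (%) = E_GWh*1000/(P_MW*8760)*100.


CF = 481 * 1000 / (238.7 * 8760) * 100 = 23.0032 %


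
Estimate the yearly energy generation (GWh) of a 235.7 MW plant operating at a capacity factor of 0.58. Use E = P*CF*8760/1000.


E = 235.7 * 0.58 * 8760 / 1000 = 1197.5446 GWh


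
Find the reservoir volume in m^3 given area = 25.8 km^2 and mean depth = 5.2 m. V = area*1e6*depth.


V = 25.8 * 1e6 * 5.2 = 1.3416e+08 m^3


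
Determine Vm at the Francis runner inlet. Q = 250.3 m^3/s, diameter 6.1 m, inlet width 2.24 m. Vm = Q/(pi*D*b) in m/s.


Vm = 250.3 / (pi * 6.1 * 2.24) = 5.8309 m/s


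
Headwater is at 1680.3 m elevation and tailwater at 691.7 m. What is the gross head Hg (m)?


Hg = 1680.3 - 691.7 = 988.6000 m


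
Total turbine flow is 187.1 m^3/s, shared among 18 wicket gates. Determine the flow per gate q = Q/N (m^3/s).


q = 187.1 / 18 = 10.3944 m^3/s


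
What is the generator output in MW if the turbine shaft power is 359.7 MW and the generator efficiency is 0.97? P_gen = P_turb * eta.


P_gen = 359.7 * 0.97 = 348.9090 MW


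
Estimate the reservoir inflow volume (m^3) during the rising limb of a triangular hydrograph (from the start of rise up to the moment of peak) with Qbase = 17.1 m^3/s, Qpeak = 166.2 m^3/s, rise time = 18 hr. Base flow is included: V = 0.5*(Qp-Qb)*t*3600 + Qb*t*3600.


V = 0.5*(166.2 - 17.1)*18*3600 + 17.1*18*3600 = 5.9389e+06 m^3


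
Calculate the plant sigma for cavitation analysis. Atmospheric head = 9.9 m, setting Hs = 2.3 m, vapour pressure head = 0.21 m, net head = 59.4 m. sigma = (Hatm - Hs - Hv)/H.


sigma = (9.9 - 2.3 - 0.21) / 59.4 = 0.1244


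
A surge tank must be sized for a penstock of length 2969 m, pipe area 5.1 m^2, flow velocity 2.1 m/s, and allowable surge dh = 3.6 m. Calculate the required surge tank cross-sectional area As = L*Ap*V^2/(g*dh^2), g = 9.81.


As = 2969 * 5.1 * 2.1^2 / (9.81 * 3.6^2) = 525.2245 m^2


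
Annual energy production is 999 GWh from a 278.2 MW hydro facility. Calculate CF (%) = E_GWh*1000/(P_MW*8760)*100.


CF = 999 * 1000 / (278.2 * 8760) * 100 = 40.9925 %


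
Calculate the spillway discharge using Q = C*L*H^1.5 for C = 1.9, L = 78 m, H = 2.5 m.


Q = 1.9 * 78 * 2.5^1.5 = 585.8119 m^3/s


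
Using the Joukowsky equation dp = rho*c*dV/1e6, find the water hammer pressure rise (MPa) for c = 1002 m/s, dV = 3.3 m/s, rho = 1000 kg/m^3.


dp = 1000 * 1002 * 3.3 / 1e6 = 3.3066 MPa


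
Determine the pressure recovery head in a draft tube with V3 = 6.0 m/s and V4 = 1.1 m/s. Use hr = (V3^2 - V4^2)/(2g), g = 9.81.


hr = (6.0^2 - 1.1^2) / (2*9.81) = 1.7732 m


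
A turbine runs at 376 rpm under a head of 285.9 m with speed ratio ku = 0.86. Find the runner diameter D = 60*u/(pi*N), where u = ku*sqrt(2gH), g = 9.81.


u = 0.86 * sqrt(2*9.81*285.9) = 64.4103 m/s
D = 60 * 64.4103 / (pi * 376) = 3.2717 m


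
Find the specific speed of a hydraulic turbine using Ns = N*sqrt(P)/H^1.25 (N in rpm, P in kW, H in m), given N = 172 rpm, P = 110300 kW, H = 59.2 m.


Ns = 172 * 110300^0.5 / 59.2^1.25 = 347.8677


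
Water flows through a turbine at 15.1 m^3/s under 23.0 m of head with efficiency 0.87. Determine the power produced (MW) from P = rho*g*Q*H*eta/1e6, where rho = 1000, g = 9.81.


P = 1000 * 9.81 * 15.1 * 23.0 * 0.87 / 1e6 = 2.9641 MW


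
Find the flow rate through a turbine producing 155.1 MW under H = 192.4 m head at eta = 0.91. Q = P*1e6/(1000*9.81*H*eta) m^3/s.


Q = 155.1 * 1e6 / (1000 * 9.81 * 192.4 * 0.91) = 90.3018 m^3/s


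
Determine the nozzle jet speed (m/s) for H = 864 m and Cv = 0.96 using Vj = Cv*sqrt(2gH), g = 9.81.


Vj = 0.96 * sqrt(2*9.81*864) = 124.9907 m/s


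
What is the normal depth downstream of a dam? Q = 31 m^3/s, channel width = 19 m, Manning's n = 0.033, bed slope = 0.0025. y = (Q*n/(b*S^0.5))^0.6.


y = (31 * 0.033 / (19 * 0.0025^0.5))^0.6 = 1.0454 m


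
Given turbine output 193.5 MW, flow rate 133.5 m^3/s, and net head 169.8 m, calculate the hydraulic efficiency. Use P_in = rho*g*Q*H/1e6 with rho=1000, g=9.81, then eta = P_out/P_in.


P_in = 1000 * 9.81 * 133.5 * 169.8 / 1e6 = 222.3760 MW
eta = 193.5 / 222.3760 = 0.8701


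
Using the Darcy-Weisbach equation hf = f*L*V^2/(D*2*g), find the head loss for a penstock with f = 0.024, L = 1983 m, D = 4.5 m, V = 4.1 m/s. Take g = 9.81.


hf = 0.024 * 1983 * 4.1^2 / (4.5 * 2 * 9.81) = 9.0613 m


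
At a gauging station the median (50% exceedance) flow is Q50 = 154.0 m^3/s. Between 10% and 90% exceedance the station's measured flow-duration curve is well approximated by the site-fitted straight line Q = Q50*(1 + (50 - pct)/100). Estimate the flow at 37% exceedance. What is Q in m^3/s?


Q = 154.0 * (1 + (50 - 37)/100) = 174.0200 m^3/s


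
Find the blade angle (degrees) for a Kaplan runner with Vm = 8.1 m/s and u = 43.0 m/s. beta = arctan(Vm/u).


beta = arctan(8.1 / 43.0) = 10.6679 degrees


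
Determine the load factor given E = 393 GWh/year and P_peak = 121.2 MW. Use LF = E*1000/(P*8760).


LF = 393 * 1000 / (121.2 * 8760) = 0.3702


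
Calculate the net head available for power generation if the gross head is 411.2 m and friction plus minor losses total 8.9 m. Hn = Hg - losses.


Hn = 411.2 - 8.9 = 402.3000 m


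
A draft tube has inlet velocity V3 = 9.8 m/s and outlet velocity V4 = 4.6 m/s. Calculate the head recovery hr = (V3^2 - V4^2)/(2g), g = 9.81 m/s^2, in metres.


hr = (9.8^2 - 4.6^2) / (2*9.81) = 3.8165 m


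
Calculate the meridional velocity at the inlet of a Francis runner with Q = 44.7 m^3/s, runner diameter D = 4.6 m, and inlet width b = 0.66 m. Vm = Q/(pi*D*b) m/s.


Vm = 44.7 / (pi * 4.6 * 0.66) = 4.6866 m/s


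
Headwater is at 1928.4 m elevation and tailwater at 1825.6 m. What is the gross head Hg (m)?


Hg = 1928.4 - 1825.6 = 102.8000 m


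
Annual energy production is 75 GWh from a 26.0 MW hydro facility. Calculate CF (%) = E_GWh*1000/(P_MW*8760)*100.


CF = 75 * 1000 / (26.0 * 8760) * 100 = 32.9294 %


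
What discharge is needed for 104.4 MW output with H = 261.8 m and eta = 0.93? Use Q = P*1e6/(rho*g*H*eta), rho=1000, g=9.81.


Q = 104.4 * 1e6 / (1000 * 9.81 * 261.8 * 0.93) = 43.7098 m^3/s


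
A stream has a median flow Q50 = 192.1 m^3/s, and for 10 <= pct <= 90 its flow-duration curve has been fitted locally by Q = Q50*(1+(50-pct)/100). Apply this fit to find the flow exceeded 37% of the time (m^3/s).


Q = 192.1 * (1 + (50 - 37)/100) = 217.0730 m^3/s


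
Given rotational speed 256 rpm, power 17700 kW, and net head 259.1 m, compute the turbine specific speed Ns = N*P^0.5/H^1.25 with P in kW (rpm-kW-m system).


Ns = 256 * 17700^0.5 / 259.1^1.25 = 32.7637


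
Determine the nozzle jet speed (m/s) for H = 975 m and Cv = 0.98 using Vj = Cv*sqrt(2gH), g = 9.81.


Vj = 0.98 * sqrt(2*9.81*975) = 135.5432 m/s


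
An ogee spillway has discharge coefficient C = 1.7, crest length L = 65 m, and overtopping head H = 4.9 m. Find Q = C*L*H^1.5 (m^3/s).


Q = 1.7 * 65 * 4.9^1.5 = 1198.5507 m^3/s


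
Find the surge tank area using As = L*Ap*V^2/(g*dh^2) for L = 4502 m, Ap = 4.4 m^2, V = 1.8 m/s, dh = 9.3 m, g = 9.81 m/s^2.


As = 4502 * 4.4 * 1.8^2 / (9.81 * 9.3^2) = 75.6429 m^2


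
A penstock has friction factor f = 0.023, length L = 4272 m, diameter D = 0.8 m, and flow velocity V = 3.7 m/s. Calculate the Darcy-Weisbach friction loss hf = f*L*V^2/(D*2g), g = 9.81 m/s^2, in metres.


hf = 0.023 * 4272 * 3.7^2 / (0.8 * 2 * 9.81) = 85.6986 m


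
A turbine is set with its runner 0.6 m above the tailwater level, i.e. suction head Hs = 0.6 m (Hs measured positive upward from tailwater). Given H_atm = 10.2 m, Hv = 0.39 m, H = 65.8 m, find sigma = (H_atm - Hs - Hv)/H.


sigma = (10.2 - 0.6 - 0.39) / 65.8 = 0.1400


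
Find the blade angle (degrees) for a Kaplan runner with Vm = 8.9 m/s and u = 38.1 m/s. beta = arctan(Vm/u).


beta = arctan(8.9 / 38.1) = 13.1483 degrees


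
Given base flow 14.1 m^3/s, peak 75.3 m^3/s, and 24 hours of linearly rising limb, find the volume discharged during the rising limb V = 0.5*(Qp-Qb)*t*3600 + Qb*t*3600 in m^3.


V = 0.5*(75.3 - 14.1)*24*3600 + 14.1*24*3600 = 3.8621e+06 m^3


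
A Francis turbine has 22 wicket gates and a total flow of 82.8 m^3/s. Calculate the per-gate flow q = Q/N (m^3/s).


q = 82.8 / 22 = 3.7636 m^3/s


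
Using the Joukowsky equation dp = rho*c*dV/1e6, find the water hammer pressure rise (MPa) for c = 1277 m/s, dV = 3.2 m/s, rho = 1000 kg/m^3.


dp = 1000 * 1277 * 3.2 / 1e6 = 4.0864 MPa


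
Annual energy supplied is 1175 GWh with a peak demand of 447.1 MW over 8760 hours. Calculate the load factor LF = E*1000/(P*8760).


LF = 1175 * 1000 / (447.1 * 8760) = 0.3000


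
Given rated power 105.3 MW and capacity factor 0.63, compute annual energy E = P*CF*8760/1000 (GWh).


E = 105.3 * 0.63 * 8760 / 1000 = 581.1296 GWh


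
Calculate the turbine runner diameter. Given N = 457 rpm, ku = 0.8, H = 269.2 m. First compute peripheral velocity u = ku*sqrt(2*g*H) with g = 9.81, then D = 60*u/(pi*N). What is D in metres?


u = 0.8 * sqrt(2*9.81*269.2) = 58.1403 m/s
D = 60 * 58.1403 / (pi * 457) = 2.4298 m


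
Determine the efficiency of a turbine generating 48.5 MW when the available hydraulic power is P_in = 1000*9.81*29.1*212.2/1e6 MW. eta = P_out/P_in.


P_in = 1000 * 9.81 * 29.1 * 212.2 / 1e6 = 60.5769 MW
eta = 48.5 / 60.5769 = 0.8006


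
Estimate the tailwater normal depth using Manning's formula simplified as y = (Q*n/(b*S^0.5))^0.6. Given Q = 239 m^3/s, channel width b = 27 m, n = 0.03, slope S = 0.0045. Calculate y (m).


y = (239 * 0.03 / (27 * 0.0045^0.5))^0.6 = 2.2831 m


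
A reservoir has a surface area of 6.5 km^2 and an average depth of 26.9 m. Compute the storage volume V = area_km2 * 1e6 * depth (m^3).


V = 6.5 * 1e6 * 26.9 = 1.7485e+08 m^3


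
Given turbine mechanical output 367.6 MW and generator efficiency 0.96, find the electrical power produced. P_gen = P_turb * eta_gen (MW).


P_gen = 367.6 * 0.96 = 352.8960 MW


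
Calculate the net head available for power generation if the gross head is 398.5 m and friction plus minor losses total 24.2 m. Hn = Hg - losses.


Hn = 398.5 - 24.2 = 374.3000 m


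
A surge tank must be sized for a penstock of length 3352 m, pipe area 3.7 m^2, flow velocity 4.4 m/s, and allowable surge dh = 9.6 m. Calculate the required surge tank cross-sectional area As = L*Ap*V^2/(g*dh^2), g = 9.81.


As = 3352 * 3.7 * 4.4^2 / (9.81 * 9.6^2) = 265.5826 m^2


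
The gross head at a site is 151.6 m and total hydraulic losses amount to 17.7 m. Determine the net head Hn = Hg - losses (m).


Hn = 151.6 - 17.7 = 133.9000 m


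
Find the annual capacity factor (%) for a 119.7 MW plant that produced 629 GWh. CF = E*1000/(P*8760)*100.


CF = 629 * 1000 / (119.7 * 8760) * 100 = 59.9863 %


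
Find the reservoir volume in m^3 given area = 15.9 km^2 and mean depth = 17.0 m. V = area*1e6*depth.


V = 15.9 * 1e6 * 17.0 = 2.7030e+08 m^3


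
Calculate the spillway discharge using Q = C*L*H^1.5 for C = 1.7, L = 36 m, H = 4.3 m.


Q = 1.7 * 36 * 4.3^1.5 = 545.7002 m^3/s


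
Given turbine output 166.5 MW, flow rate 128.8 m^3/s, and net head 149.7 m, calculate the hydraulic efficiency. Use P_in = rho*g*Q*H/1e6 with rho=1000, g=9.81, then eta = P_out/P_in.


P_in = 1000 * 9.81 * 128.8 * 149.7 / 1e6 = 189.1501 MW
eta = 166.5 / 189.1501 = 0.8803


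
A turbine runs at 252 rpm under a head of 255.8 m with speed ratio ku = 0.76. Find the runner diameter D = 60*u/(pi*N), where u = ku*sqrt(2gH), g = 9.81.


u = 0.76 * sqrt(2*9.81*255.8) = 53.8410 m/s
D = 60 * 53.8410 / (pi * 252) = 4.0805 m


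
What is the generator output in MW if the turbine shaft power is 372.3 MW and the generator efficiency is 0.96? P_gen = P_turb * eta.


P_gen = 372.3 * 0.96 = 357.4080 MW


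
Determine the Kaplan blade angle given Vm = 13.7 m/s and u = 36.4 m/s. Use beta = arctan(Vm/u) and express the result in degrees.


beta = arctan(13.7 / 36.4) = 20.6250 degrees


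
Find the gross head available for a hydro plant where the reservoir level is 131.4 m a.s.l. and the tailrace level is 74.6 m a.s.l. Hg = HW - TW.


Hg = 131.4 - 74.6 = 56.8000 m


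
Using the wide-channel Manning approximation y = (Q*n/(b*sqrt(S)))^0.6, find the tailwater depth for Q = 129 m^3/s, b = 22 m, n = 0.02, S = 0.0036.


y = (129 * 0.02 / (22 * 0.0036^0.5))^0.6 = 1.4950 m


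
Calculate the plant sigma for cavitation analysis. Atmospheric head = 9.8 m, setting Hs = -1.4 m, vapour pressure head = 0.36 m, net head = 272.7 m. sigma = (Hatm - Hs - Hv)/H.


sigma = (9.8 - (-1.4) - 0.36) / 272.7 = 0.0398


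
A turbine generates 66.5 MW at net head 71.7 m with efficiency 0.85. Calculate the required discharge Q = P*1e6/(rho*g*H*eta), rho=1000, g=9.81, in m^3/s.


Q = 66.5 * 1e6 / (1000 * 9.81 * 71.7 * 0.85) = 111.2281 m^3/s


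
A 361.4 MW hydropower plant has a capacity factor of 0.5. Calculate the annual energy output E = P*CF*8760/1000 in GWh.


E = 361.4 * 0.5 * 8760 / 1000 = 1582.9320 GWh


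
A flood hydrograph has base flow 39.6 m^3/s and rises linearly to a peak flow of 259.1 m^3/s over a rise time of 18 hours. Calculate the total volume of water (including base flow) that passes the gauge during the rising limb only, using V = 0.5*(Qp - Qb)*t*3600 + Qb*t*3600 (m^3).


V = 0.5*(259.1 - 39.6)*18*3600 + 39.6*18*3600 = 9.6779e+06 m^3


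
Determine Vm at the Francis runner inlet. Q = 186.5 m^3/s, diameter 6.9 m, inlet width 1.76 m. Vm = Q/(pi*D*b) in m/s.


Vm = 186.5 / (pi * 6.9 * 1.76) = 4.8884 m/s


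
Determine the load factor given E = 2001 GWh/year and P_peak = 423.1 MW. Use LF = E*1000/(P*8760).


LF = 2001 * 1000 / (423.1 * 8760) = 0.5399


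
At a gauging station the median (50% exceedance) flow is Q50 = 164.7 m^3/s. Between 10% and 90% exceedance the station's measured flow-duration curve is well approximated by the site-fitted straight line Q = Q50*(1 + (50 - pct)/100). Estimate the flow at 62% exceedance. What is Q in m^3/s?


Q = 164.7 * (1 + (50 - 62)/100) = 144.9360 m^3/s


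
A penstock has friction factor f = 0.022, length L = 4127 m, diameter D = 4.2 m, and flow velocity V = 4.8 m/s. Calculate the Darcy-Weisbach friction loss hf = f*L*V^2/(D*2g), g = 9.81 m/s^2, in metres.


hf = 0.022 * 4127 * 4.8^2 / (4.2 * 2 * 9.81) = 25.3858 m


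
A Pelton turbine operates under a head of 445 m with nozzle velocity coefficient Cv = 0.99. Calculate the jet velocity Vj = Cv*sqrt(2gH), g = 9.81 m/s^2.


Vj = 0.99 * sqrt(2*9.81*445) = 92.5049 m/s


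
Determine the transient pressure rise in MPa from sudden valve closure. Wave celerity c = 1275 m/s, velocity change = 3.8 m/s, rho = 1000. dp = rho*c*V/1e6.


dp = 1000 * 1275 * 3.8 / 1e6 = 4.8450 MPa


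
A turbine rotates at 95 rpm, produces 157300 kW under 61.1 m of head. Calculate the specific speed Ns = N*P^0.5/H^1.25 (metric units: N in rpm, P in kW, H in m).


Ns = 95 * 157300^0.5 / 61.1^1.25 = 220.5649


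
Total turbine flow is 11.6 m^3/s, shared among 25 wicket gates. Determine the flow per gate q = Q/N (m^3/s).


q = 11.6 / 25 = 0.4640 m^3/s


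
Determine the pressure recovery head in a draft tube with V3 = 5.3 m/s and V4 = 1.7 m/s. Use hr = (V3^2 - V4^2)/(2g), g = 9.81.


hr = (5.3^2 - 1.7^2) / (2*9.81) = 1.2844 m


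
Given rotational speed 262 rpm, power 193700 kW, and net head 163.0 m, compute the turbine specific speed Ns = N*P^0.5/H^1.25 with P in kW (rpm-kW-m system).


Ns = 262 * 193700^0.5 / 163.0^1.25 = 197.9847


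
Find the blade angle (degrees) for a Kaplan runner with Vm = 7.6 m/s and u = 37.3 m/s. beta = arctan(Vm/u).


beta = arctan(7.6 / 37.3) = 11.5166 degrees


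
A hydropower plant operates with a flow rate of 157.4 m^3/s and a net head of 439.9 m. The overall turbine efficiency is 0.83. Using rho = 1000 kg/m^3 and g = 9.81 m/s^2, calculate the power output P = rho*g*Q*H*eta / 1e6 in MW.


P = 1000 * 9.81 * 157.4 * 439.9 * 0.83 / 1e6 = 563.7750 MW


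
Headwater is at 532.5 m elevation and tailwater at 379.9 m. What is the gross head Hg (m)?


Hg = 532.5 - 379.9 = 152.6000 m


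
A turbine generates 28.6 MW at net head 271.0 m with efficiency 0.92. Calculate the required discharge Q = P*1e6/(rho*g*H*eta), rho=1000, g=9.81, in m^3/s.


Q = 28.6 * 1e6 / (1000 * 9.81 * 271.0 * 0.92) = 11.6934 m^3/s


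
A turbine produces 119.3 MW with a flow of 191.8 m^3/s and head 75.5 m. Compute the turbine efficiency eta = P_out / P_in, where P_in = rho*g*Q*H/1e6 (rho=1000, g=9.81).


P_in = 1000 * 9.81 * 191.8 * 75.5 / 1e6 = 142.0576 MW
eta = 119.3 / 142.0576 = 0.8398


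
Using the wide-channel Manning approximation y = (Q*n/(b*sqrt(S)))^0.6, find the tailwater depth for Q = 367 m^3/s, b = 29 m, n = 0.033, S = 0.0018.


y = (367 * 0.033 / (29 * 0.0018^0.5))^0.6 = 3.9436 m


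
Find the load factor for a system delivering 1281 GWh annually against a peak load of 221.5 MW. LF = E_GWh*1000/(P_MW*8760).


LF = 1281 * 1000 / (221.5 * 8760) = 0.6602


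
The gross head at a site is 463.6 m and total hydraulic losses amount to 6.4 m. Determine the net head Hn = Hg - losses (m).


Hn = 463.6 - 6.4 = 457.2000 m


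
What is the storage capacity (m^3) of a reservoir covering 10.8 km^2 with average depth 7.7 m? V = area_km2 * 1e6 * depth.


V = 10.8 * 1e6 * 7.7 = 8.3160e+07 m^3


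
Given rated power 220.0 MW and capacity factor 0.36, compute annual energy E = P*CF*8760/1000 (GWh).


E = 220.0 * 0.36 * 8760 / 1000 = 693.7920 GWh


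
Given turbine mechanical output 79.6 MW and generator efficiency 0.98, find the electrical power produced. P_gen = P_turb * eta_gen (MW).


P_gen = 79.6 * 0.98 = 78.0080 MW


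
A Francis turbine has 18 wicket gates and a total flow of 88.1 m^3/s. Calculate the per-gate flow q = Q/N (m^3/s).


q = 88.1 / 18 = 4.8944 m^3/s


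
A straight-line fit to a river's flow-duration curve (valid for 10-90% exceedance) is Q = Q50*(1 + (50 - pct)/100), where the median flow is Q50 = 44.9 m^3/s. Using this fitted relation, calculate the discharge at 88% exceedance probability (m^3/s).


Q = 44.9 * (1 + (50 - 88)/100) = 27.8380 m^3/s


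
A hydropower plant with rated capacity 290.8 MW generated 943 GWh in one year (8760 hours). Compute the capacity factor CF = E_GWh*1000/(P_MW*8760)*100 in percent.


CF = 943 * 1000 / (290.8 * 8760) * 100 = 37.0180 %


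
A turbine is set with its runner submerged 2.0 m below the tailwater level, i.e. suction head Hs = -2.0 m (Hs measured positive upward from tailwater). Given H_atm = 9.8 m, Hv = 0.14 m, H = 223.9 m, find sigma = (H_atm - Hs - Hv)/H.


sigma = (9.8 - (-2.0) - 0.14) / 223.9 = 0.0521


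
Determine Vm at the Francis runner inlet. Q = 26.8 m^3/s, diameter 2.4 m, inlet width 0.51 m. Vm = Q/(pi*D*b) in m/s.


Vm = 26.8 / (pi * 2.4 * 0.51) = 6.9695 m/s


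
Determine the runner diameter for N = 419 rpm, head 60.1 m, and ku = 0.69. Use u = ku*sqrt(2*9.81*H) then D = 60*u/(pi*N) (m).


u = 0.69 * sqrt(2*9.81*60.1) = 23.6939 m/s
D = 60 * 23.6939 / (pi * 419) = 1.0800 m


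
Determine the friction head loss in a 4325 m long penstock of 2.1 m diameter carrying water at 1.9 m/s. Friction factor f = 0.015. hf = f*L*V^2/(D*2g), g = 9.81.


hf = 0.015 * 4325 * 1.9^2 / (2.1 * 2 * 9.81) = 5.6842 m


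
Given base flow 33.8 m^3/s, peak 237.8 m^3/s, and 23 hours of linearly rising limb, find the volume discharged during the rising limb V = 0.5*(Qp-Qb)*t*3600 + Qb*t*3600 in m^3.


V = 0.5*(237.8 - 33.8)*23*3600 + 33.8*23*3600 = 1.1244e+07 m^3


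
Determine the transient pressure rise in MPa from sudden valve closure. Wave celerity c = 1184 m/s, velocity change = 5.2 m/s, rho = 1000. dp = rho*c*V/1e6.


dp = 1000 * 1184 * 5.2 / 1e6 = 6.1568 MPa


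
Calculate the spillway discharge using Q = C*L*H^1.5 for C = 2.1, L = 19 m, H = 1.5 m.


Q = 2.1 * 19 * 1.5^1.5 = 73.3010 m^3/s


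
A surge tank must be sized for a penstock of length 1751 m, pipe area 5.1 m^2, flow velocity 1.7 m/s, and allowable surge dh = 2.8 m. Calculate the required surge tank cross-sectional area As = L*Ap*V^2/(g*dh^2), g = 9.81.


As = 1751 * 5.1 * 1.7^2 / (9.81 * 2.8^2) = 335.5592 m^2


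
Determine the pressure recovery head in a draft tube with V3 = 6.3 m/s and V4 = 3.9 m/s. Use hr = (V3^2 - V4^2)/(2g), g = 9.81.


hr = (6.3^2 - 3.9^2) / (2*9.81) = 1.2477 m


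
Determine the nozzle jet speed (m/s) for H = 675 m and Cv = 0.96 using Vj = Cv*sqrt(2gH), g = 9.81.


Vj = 0.96 * sqrt(2*9.81*675) = 110.4772 m/s


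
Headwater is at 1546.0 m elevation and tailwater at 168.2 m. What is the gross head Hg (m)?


Hg = 1546.0 - 168.2 = 1377.8000 m


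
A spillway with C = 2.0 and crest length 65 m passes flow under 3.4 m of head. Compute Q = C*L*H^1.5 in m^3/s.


Q = 2.0 * 65 * 3.4^1.5 = 815.0077 m^3/s


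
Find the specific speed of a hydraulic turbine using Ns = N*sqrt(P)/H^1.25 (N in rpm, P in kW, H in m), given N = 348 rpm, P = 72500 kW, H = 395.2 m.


Ns = 348 * 72500^0.5 / 395.2^1.25 = 53.1774


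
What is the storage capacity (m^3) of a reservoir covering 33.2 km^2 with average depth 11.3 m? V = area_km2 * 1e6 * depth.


V = 33.2 * 1e6 * 11.3 = 3.7516e+08 m^3


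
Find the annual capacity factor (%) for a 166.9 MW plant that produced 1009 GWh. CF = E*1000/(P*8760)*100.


CF = 1009 * 1000 / (166.9 * 8760) * 100 = 69.0130 %


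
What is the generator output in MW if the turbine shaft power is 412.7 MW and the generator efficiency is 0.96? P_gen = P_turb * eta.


P_gen = 412.7 * 0.96 = 396.1920 MW


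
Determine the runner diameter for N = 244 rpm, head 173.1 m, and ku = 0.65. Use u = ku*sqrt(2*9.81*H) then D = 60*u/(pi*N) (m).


u = 0.65 * sqrt(2*9.81*173.1) = 37.8801 m/s
D = 60 * 37.8801 / (pi * 244) = 2.9650 m


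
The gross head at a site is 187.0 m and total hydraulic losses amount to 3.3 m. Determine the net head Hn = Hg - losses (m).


Hn = 187.0 - 3.3 = 183.7000 m


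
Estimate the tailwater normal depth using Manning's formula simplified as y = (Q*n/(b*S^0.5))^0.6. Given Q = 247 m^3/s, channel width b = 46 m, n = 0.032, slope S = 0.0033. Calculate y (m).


y = (247 * 0.032 / (46 * 0.0033^0.5))^0.6 = 1.9297 m


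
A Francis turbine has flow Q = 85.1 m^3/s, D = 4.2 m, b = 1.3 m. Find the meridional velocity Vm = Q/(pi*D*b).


Vm = 85.1 / (pi * 4.2 * 1.3) = 4.9612 m/s


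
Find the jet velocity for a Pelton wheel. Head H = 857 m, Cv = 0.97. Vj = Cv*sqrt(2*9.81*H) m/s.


Vj = 0.97 * sqrt(2*9.81*857) = 125.7800 m/s


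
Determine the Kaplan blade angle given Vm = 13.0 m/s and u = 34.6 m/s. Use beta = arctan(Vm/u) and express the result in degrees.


beta = arctan(13.0 / 34.6) = 20.5923 degrees


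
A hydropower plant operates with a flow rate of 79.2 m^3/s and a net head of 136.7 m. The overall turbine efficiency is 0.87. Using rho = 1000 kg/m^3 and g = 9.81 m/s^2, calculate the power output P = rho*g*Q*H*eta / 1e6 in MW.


P = 1000 * 9.81 * 79.2 * 136.7 * 0.87 / 1e6 = 92.4021 MW


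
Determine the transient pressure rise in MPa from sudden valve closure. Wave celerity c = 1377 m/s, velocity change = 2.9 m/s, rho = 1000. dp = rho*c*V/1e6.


dp = 1000 * 1377 * 2.9 / 1e6 = 3.9933 MPa


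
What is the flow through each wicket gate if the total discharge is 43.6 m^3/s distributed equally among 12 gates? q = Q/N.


q = 43.6 / 12 = 3.6333 m^3/s


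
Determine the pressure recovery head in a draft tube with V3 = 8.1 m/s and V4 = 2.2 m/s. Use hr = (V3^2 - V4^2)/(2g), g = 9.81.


hr = (8.1^2 - 2.2^2) / (2*9.81) = 3.0973 m


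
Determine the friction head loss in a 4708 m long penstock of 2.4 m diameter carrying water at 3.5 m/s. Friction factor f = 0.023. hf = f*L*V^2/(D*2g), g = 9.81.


hf = 0.023 * 4708 * 3.5^2 / (2.4 * 2 * 9.81) = 28.1702 m


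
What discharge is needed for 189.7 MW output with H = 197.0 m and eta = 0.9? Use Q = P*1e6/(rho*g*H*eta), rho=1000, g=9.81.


Q = 189.7 * 1e6 / (1000 * 9.81 * 197.0 * 0.9) = 109.0661 m^3/s


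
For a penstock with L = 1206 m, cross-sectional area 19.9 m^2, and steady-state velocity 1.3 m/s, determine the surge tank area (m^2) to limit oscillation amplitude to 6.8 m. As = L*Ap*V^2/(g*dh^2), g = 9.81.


As = 1206 * 19.9 * 1.3^2 / (9.81 * 6.8^2) = 89.4129 m^2


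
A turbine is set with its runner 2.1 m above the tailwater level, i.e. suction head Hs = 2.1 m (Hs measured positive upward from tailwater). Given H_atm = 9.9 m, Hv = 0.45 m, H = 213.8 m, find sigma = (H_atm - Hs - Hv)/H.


sigma = (9.9 - 2.1 - 0.45) / 213.8 = 0.0344


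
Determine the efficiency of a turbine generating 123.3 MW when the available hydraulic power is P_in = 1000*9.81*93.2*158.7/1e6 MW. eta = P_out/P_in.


P_in = 1000 * 9.81 * 93.2 * 158.7 / 1e6 = 145.0981 MW
eta = 123.3 / 145.0981 = 0.8498


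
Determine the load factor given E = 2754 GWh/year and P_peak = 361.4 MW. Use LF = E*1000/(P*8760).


LF = 2754 * 1000 / (361.4 * 8760) = 0.8699


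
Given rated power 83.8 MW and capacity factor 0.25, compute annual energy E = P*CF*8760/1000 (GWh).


E = 83.8 * 0.25 * 8760 / 1000 = 183.5220 GWh


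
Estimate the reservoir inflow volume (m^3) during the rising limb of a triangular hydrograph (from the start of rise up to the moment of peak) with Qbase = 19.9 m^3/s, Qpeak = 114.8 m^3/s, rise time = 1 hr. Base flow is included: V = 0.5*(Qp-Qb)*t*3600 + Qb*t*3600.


V = 0.5*(114.8 - 19.9)*1*3600 + 19.9*1*3600 = 242460.0000 m^3


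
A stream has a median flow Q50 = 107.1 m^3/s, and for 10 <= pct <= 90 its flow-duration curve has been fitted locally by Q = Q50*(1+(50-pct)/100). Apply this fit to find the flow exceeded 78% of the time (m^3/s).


Q = 107.1 * (1 + (50 - 78)/100) = 77.1120 m^3/s


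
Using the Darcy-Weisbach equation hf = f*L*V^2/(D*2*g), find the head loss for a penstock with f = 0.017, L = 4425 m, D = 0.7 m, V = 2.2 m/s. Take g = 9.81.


hf = 0.017 * 4425 * 2.2^2 / (0.7 * 2 * 9.81) = 26.5100 m


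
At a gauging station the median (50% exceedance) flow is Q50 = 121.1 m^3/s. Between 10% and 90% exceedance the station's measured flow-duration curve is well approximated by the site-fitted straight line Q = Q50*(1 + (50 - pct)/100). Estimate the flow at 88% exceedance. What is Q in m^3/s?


Q = 121.1 * (1 + (50 - 88)/100) = 75.0820 m^3/s


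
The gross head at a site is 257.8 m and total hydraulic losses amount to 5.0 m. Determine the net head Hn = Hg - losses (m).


Hn = 257.8 - 5.0 = 252.8000 m


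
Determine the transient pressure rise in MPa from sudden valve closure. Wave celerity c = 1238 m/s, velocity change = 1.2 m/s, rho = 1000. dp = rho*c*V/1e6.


dp = 1000 * 1238 * 1.2 / 1e6 = 1.4856 MPa


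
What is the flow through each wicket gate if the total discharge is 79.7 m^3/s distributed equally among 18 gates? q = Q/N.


q = 79.7 / 18 = 4.4278 m^3/s


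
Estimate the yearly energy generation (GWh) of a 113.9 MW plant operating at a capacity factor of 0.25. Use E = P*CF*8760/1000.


E = 113.9 * 0.25 * 8760 / 1000 = 249.4410 GWh


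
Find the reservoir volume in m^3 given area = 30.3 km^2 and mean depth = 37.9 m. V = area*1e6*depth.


V = 30.3 * 1e6 * 37.9 = 1.1484e+09 m^3


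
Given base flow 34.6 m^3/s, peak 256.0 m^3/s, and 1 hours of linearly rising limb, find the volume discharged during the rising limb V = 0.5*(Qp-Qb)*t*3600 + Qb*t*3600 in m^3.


V = 0.5*(256.0 - 34.6)*1*3600 + 34.6*1*3600 = 523080.0000 m^3


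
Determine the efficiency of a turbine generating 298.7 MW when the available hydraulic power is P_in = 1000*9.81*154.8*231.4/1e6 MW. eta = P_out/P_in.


P_in = 1000 * 9.81 * 154.8 * 231.4 / 1e6 = 351.4013 MW
eta = 298.7 / 351.4013 = 0.8500


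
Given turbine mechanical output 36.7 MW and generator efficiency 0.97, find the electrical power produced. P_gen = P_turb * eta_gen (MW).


P_gen = 36.7 * 0.97 = 35.5990 MW


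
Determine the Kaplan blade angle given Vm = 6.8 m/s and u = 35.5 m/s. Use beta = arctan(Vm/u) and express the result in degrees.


beta = arctan(6.8 / 35.5) = 10.8436 degrees


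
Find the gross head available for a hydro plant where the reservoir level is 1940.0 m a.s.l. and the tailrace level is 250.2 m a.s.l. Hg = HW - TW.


Hg = 1940.0 - 250.2 = 1689.8000 m


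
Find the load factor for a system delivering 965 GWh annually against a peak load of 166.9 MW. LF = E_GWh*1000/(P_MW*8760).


LF = 965 * 1000 / (166.9 * 8760) = 0.6600


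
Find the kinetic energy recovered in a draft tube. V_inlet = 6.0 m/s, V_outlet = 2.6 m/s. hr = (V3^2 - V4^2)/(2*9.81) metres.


hr = (6.0^2 - 2.6^2) / (2*9.81) = 1.4903 m


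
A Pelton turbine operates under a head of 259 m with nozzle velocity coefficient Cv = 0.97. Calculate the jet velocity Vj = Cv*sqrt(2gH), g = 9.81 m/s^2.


Vj = 0.97 * sqrt(2*9.81*259) = 69.1466 m/s


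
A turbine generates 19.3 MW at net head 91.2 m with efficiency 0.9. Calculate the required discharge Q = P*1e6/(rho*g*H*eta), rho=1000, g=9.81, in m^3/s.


Q = 19.3 * 1e6 / (1000 * 9.81 * 91.2 * 0.9) = 23.9691 m^3/s


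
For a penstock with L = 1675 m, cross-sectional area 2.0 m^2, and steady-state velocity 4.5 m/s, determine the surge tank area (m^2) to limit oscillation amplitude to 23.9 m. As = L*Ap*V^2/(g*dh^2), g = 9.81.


As = 1675 * 2.0 * 4.5^2 / (9.81 * 23.9^2) = 12.1061 m^2


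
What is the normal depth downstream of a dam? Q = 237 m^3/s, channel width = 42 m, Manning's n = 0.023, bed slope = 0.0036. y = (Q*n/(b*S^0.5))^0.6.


y = (237 * 0.023 / (42 * 0.0036^0.5))^0.6 = 1.5887 m


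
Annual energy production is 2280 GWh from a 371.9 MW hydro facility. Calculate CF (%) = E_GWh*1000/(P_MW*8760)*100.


CF = 2280 * 1000 / (371.9 * 8760) * 100 = 69.9849 %


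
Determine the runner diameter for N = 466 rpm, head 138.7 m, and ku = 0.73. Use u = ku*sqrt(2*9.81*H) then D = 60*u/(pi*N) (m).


u = 0.73 * sqrt(2*9.81*138.7) = 38.0812 m/s
D = 60 * 38.0812 / (pi * 466) = 1.5607 m


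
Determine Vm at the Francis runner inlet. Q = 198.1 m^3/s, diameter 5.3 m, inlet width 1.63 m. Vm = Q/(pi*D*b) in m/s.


Vm = 198.1 / (pi * 5.3 * 1.63) = 7.2991 m/s


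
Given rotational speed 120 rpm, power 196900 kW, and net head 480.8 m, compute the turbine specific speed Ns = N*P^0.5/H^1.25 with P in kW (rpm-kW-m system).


Ns = 120 * 196900^0.5 / 480.8^1.25 = 23.6509


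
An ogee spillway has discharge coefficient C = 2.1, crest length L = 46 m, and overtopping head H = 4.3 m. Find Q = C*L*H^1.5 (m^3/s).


Q = 2.1 * 46 * 4.3^1.5 = 861.3503 m^3/s


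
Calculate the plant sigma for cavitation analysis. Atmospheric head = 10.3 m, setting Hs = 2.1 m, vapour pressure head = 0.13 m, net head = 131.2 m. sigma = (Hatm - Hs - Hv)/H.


sigma = (10.3 - 2.1 - 0.13) / 131.2 = 0.0615


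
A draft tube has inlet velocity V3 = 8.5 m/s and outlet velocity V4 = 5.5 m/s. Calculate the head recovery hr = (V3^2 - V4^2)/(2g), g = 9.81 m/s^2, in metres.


hr = (8.5^2 - 5.5^2) / (2*9.81) = 2.1407 m


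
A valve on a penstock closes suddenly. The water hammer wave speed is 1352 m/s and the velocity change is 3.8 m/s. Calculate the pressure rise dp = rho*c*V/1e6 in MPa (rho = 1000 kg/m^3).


dp = 1000 * 1352 * 3.8 / 1e6 = 5.1376 MPa


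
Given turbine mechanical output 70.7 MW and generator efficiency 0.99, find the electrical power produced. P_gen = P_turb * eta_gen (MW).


P_gen = 70.7 * 0.99 = 69.9930 MW


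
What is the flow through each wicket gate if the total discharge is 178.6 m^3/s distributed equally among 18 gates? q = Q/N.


q = 178.6 / 18 = 9.9222 m^3/s


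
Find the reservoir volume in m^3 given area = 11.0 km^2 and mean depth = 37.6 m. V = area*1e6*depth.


V = 11.0 * 1e6 * 37.6 = 4.1360e+08 m^3


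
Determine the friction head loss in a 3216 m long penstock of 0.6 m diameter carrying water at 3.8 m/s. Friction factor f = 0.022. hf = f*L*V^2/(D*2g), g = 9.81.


hf = 0.022 * 3216 * 3.8^2 / (0.6 * 2 * 9.81) = 86.7872 m


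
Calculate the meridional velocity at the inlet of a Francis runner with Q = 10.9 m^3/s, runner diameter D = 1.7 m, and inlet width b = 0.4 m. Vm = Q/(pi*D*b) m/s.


Vm = 10.9 / (pi * 1.7 * 0.4) = 5.1023 m/s


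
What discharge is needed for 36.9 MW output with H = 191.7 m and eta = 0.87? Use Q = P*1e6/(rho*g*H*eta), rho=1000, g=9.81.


Q = 36.9 * 1e6 / (1000 * 9.81 * 191.7 * 0.87) = 22.5536 m^3/s


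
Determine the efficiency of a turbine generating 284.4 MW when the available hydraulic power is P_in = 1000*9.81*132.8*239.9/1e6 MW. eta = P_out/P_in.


P_in = 1000 * 9.81 * 132.8 * 239.9 / 1e6 = 312.5340 MW
eta = 284.4 / 312.5340 = 0.9100


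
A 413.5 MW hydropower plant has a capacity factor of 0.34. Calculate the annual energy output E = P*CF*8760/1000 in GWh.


E = 413.5 * 0.34 * 8760 / 1000 = 1231.5684 GWh


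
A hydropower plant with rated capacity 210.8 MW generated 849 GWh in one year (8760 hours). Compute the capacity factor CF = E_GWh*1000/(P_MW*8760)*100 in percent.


CF = 849 * 1000 / (210.8 * 8760) * 100 = 45.9762 %


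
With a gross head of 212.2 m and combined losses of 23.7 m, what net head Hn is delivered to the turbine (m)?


Hn = 212.2 - 23.7 = 188.5000 m


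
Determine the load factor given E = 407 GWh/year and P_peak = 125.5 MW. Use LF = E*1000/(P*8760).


LF = 407 * 1000 / (125.5 * 8760) = 0.3702


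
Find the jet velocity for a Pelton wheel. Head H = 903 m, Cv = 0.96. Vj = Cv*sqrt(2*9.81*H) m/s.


Vj = 0.96 * sqrt(2*9.81*903) = 127.7805 m/s


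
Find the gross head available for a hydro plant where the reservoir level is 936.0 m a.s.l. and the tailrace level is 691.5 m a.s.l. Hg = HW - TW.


Hg = 936.0 - 691.5 = 244.5000 m


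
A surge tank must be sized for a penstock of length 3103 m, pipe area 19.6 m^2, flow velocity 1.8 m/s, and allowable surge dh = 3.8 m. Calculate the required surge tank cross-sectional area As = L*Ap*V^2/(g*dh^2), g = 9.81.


As = 3103 * 19.6 * 1.8^2 / (9.81 * 3.8^2) = 1391.0625 m^2


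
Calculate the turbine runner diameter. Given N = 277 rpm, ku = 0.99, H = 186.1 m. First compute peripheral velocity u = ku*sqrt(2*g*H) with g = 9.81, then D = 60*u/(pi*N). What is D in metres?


u = 0.99 * sqrt(2*9.81*186.1) = 59.8216 m/s
D = 60 * 59.8216 / (pi * 277) = 4.1246 m


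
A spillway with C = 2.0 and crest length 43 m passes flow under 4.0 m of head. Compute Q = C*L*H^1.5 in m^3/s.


Q = 2.0 * 43 * 4.0^1.5 = 688.0000 m^3/s


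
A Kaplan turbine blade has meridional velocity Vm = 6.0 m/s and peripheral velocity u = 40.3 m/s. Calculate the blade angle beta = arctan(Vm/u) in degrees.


beta = arctan(6.0 / 40.3) = 8.4682 degrees


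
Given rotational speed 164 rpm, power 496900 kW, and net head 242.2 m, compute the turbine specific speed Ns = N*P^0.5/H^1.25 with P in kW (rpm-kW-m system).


Ns = 164 * 496900^0.5 / 242.2^1.25 = 120.9931


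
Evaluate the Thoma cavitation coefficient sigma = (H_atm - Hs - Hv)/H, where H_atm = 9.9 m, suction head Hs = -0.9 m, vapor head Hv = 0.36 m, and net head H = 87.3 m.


sigma = (9.9 - (-0.9) - 0.36) / 87.3 = 0.1196


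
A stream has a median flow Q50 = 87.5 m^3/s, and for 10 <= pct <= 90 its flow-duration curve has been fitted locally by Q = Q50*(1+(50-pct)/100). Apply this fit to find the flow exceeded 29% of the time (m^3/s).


Q = 87.5 * (1 + (50 - 29)/100) = 105.8750 m^3/s


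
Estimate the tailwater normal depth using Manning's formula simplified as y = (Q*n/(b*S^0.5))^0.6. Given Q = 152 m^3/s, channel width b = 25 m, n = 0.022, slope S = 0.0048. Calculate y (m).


y = (152 * 0.022 / (25 * 0.0048^0.5))^0.6 = 1.4840 m


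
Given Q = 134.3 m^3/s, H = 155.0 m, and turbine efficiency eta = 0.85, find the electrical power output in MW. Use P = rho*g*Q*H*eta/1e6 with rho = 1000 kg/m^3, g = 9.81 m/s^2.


P = 1000 * 9.81 * 134.3 * 155.0 * 0.85 / 1e6 = 173.5784 MW


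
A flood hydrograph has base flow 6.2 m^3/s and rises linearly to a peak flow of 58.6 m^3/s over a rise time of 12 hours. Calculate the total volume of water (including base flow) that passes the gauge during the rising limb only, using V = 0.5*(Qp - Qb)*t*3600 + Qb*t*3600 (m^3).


V = 0.5*(58.6 - 6.2)*12*3600 + 6.2*12*3600 = 1.3997e+06 m^3


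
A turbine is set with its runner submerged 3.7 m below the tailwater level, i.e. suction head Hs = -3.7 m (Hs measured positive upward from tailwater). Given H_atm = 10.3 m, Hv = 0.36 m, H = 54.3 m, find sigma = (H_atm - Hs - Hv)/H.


sigma = (10.3 - (-3.7) - 0.36) / 54.3 = 0.2512


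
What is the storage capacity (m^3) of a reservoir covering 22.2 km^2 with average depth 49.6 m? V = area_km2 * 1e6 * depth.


V = 22.2 * 1e6 * 49.6 = 1.1011e+09 m^3
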